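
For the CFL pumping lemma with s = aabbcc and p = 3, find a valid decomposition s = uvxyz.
u='aa', v='b', x='b', y='c', z='c'

For s = aabbcc with pumping length p = 3:

One valid decomposition:
- u = 'aa'
- v = 'b'
- x = 'b'
- y = 'c'
- z = 'c'

Verification:
- uvxyz = 'aa' + 'b' + 'b' + 'c' + 'c' = aabbcc ✓
- |vxy| = |'bbc'| = 3 ≤ 3 ✓
- |vy| = |'bc'| = 2 > 0 ✓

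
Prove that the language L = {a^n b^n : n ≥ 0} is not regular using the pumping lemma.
Assume for contradiction that L is regular, and let p ≥ 1 be the pumping length given by the pumping lemma.
Choose s = a^p b^p. Then s ∈ L and |s| = 2p ≥ p.
By the pumping lemma, s = xyz for some x, y, z with |xy| ≤ p, |y| ≥ 1, and xy^i z ∈ L for every i ≥ 0.
Since |xy| ≤ p and the first p symbols of s are all a's, we must have y = a^k for some k with 1 ≤ k ≤ p.

Take i = 0: xy⁰z = a^(p − k) b^p.
This string has p − k a's but p b's, and p − k < p because k ≥ 1. So xy⁰z ∉ L.

This contradicts the pumping lemma, which requires xy^i z ∈ L for all i ≥ 0.
Hence L = {a^n b^n : n ≥ 0} is not regular. ∎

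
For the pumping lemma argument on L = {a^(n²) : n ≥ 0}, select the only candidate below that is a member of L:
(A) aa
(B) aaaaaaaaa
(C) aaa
(B) aaaaaaaaa

The pumping lemma is applied to a string s that lies in L, so first check membership of each option:
- (A) aa has length 2, strictly between 1² = 1 and 2² = 4, so it is not in L ✗
- (B) aaaaaaaaa has length 9 = 3², a perfect square, so it is in L ✓
- (C) aaa has length 3, strictly between 1² = 1 and 2² = 4, so it is not in L ✗

Only (B) aaaaaaaaa is in L, so it is the only candidate that could play the role of s.
(In a complete proof one picks s in terms of the pumping length p so that |s| ≥ p is guaranteed; a fixed string like aaaaaaaaa illustrates the shape of such an s.)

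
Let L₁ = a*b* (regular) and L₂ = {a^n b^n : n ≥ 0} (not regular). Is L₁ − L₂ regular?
No — L₁ − L₂ is not regular.

a*b* − {a^n b^n} = {a^n b^m : n ≠ m}. If this were regular, then its complement intersected with a*b*, namely {a^n b^n : n ≥ 0}, would be regular too (closure under complement and intersection) — contradiction. So L₁ − L₂ is not regular.

Note that the bare facts "L₁ regular, L₂ non-regular" do not settle the question by themselves: the closure of regular languages under ∪, ∩, complement and difference applies only when BOTH operands are regular. With a non-regular operand the result can come out regular or non-regular depending on the specific languages, so one has to work out L₁ − L₂ for this particular pair, as above.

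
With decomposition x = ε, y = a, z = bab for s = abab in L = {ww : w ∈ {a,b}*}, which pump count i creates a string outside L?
i = 3

xy³z = ε · aaa · bab = aaabab; aaabab has length 6; its halves are aaa and bab, which differ, so it is not in L.
(Other choices also work, e.g. i = 0, 2; only i = 1 is guaranteed to stay in L since xy¹z = s.)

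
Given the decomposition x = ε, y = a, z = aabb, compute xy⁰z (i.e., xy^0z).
aabb

Given x = '', y = 'a', z = 'aabb' and i = 0:

xy^0z = x + y·y·...·y (0 times) + z
       = '' + 'a'^0 + 'aabb'
       = '' + '' + 'aabb'
       = 'aabb'

The pumped string is 'aabb' with length 4.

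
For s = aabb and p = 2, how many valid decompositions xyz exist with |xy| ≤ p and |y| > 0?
3

For s = 'aabb' with pumping length p = 2:

Constraints: |xy| ≤ 2, |y| > 0

Valid decompositions (|xy| ≤ p, |y| ≥ 1):
  • x='', y='a', z='abb'
  • x='a', y='a', z='bb'
  • x='', y='aa', z='bb'

Total count: 3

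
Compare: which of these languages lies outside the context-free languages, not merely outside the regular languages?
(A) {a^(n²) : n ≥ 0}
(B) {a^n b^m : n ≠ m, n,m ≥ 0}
(A) {a^(n²) : n ≥ 0}

(A) {a^(n²) : n ≥ 0} requires the CFL pumping lemma.

- {a^n b^m : n ≠ m, n,m ≥ 0} is context-free (but not regular)
  • Can be shown non-regular with the regular pumping lemma
  • After pumping a's, we can make n = m

- {a^(n²) : n ≥ 0} is NOT context-free
  • Requires the CFL pumping lemma to prove
  • Gaps between squares grow unboundedly

The CFL pumping lemma is "stronger" in that it can prove non-membership
in the larger class of context-free languages.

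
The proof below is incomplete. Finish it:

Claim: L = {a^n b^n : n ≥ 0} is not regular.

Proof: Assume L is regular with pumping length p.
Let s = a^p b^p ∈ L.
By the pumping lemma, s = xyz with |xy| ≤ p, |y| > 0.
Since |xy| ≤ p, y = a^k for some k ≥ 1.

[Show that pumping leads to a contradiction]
Consider xy²z = a^(p+k) b^p.

Since k ≥ 1, we have p + k > p.
So xy²z has more a's than b's: (p+k) a's vs p b's.
This means xy²z ∉ L because a^n b^n requires equal counts.

This contradicts the pumping lemma which states xy²z ∈ L.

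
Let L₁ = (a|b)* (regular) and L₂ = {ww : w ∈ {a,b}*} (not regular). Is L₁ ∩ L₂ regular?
No — L₁ ∩ L₂ is not regular.

(a|b)* is all strings over {a,b}, so L₁ ∩ L₂ = {ww : w ∈ {a,b}*} = L₂ itself, which is not regular (pump s = a^p b a^p b).

Note that the bare facts "L₁ regular, L₂ non-regular" do not settle the question by themselves: the closure of regular languages under ∪, ∩, complement and difference applies only when BOTH operands are regular. With a non-regular operand the result can come out regular or non-regular depending on the specific languages, so one has to work out L₁ ∩ L₂ for this particular pair, as above.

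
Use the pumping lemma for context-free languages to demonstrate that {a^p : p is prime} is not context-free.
Assume for contradiction that L is context-free, and let p ≥ 1 be the pumping length given by the pumping lemma for CFLs.
Choose a prime q with q ≥ p and let s = a^q. Then s ∈ L and |s| = q ≥ p.
By the CFL pumping lemma, s = uvxyz for some u, v, x, y, z with |vxy| ≤ p, |vy| ≥ 1, and uv^i xy^i z ∈ L for every i ≥ 0.
All symbols are a's, so only lengths matter: let k = |vy|, with 1 ≤ k ≤ p. Then |uv^i xy^i z| = q + (i − 1)k.

Take i = q + 1: the length is q + qk = q(k + 1).
Both factors satisfy q ≥ 2 and k + 1 ≥ 2, so q(k + 1) is composite and uv^(q+1) xy^(q+1) z ∉ L.

This contradicts the CFL pumping lemma, which requires uv^i xy^i z ∈ L for all i ≥ 0.
Hence L = {a^p : p is prime} is not context-free. ∎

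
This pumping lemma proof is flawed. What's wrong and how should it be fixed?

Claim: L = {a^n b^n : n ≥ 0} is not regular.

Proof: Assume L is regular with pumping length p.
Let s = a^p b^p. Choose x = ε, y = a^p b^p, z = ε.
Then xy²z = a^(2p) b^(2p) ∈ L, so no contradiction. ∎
Error: The decomposition violates |xy| ≤ p. With y = a^p b^p, |xy| = |y| = 2p > p. (The proof also miscomputes xy²z, which would be a^p b^p a^p b^p rather than a^(2p) b^(2p), and it wrongly treats one harmless decomposition as settling the matter — the prover does not get to choose the decomposition.)

Correction: The pumping lemma requires |xy| ≤ p, and the argument must handle every decomposition satisfying |xy| ≤ p, |y| ≥ 1. Since s starts with p a's, any such y consists only of a's, say y = a^k with k ≥ 1. Then xy²z = a^(p+k) b^p has unequal numbers of a's and b's, so xy²z ∉ L — the required contradiction.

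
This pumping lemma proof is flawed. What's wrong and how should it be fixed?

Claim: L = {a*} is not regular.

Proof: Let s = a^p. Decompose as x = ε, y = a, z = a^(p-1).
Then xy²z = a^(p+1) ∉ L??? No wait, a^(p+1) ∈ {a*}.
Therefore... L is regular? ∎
Error: The proof attempts to show a*  is not regular, but a* IS regular!

Correction: a* is a regular language (recognized by a simple DFA with one accepting state and self-loop on 'a'). The pumping lemma can only prove non-regularity, not regularity. For regular languages, pumping always works.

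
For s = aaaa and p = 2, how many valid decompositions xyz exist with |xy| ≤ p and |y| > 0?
3

For s = 'aaaa' with pumping length p = 2:

Constraints: |xy| ≤ 2, |y| > 0

Valid decompositions (|xy| ≤ p, |y| ≥ 1):
  • x='', y='a', z='aaa'
  • x='a', y='a', z='aa'
  • x='', y='aa', z='aa'

Total count: 3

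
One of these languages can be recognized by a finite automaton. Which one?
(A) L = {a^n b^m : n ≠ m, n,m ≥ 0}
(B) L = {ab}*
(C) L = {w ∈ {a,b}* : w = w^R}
(B) {ab}*

(B) L = {ab}* is regular.

This can be recognized by a finite automaton (DFA/NFA).
Regular expressions like {ab}* define regular languages.

The other choices are not regular:
- {a^n b^m : n ≠ m, n,m ≥ 0}: After pumping a's, we can make n = m
- {w ∈ {a,b}* : w = w^R}: After pumping, the string is no longer symmetric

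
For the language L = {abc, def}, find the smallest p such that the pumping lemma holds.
p = 4

For a finite language L, the pumping lemma holds vacuously if p > max|s| for s ∈ L.

The longest string in L = {abc, def} has length 3.
If p = 4, then no string s ∈ L has |s| ≥ p, so the condition is vacuously true.

The minimum pumping length is p = 4.

Why no smaller p works: for any p ≤ 3, the longest string s ∈ L has |s| = 3 ≥ p, so it would
have to be pumpable; but pumping up (i = 2, 3, ...) produces ever longer strings, which cannot all lie in the
finite language L. So the pumping property fails for every p ≤ 3.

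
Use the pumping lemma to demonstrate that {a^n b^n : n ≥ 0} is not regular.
Assume for contradiction that L is regular, and let p ≥ 1 be the pumping length given by the pumping lemma.
Choose s = a^p b^p. Then s ∈ L and |s| = 2p ≥ p.
By the pumping lemma, s = xyz for some x, y, z with |xy| ≤ p, |y| ≥ 1, and xy^i z ∈ L for every i ≥ 0.
Since |xy| ≤ p and the first p symbols of s are all a's, we must have y = a^k for some k with 1 ≤ k ≤ p.

Take i = 0: xy⁰z = a^(p − k) b^p.
This string has p − k a's but p b's, and p − k < p because k ≥ 1. So xy⁰z ∉ L.

This contradicts the pumping lemma, which requires xy^i z ∈ L for all i ≥ 0.
Hence L = {a^n b^n : n ≥ 0} is not regular. ∎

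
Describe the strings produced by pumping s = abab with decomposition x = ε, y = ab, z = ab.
{xy^i z : i ≥ 0} = {(ab)^(i+1) : i ≥ 0} = {ab, abab, ababab, ...}

With x = ε, y = ab, z = ab: Pumping 'ab' gives strings of alternating a's and b's.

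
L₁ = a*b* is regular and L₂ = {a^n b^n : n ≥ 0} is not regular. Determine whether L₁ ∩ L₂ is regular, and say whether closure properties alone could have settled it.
No — L₁ ∩ L₂ is not regular.

Every string a^n b^n already lies in a*b*, so L₁ ∩ L₂ = {a^n b^n : n ≥ 0} = L₂ itself, which is the standard non-regular language (pump s = a^p b^p).

Note that the bare facts "L₁ regular, L₂ non-regular" do not settle the question by themselves: the closure of regular languages under ∪, ∩, complement and difference applies only when BOTH operands are regular. With a non-regular operand the result can come out regular or non-regular depending on the specific languages, so one has to work out L₁ ∩ L₂ for this particular pair, as above.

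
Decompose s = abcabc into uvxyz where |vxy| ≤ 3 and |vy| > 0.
u='ab', v='c', x='a', y='b', z='c'

For s = abcabc with pumping length p = 3:

One valid decomposition:
- u = 'ab'
- v = 'c'
- x = 'a'
- y = 'b'
- z = 'c'

Verification:
- uvxyz = 'ab' + 'c' + 'a' + 'b' + 'c' = abcabc ✓
- |vxy| = |'cab'| = 3 ≤ 3 ✓
- |vy| = |'cb'| = 2 > 0 ✓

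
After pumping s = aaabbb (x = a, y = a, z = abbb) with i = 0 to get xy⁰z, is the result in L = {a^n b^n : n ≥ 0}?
No

xy⁰z = a · ε · abbb = aabbb.
aabbb has 2 a's and 3 b's; 2 ≠ 3, so it is not in L.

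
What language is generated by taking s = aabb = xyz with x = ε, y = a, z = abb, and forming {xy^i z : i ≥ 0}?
{xy^i z : i ≥ 0} = {a^(i+1) b^2 : i ≥ 0} = {abb, aabb, aaabb, ...}

With x = ε, y = a, z = abb: Starting with aabb and pumping the first 'a' (z = abb keeps the second 'a'), we get strings with i+1 a's followed by 2 b's for i = 0, 1, 2, ...; note bb is not produced because z always contributes one a.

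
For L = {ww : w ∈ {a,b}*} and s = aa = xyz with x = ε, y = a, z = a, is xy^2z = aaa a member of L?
No

xy²z = ε · aa · a = aaa.
aaa has odd length 3, so it cannot be written as ww and is not in L.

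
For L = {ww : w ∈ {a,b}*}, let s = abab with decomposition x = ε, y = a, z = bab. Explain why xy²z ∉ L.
xy²z = aabab ∉ L

Pumping with i = 2 replaces y = a by y² = aa:
- Original: s = xyz = abab; abab splits into halves ab · ab, which are equal, so it is in L (w = ab)
- Pumped: xy²z = ε · aa · bab = aabab
- aabab has odd length 5, so it cannot be written as ww and is not in L

The pumping lemma would require xy²z ∈ L, so this decomposition yields a contradiction.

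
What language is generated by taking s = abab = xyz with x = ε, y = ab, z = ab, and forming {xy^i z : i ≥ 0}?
{xy^i z : i ≥ 0} = {(ab)^(i+1) : i ≥ 0} = {ab, abab, ababab, ...}

With x = ε, y = ab, z = ab: Pumping 'ab' gives strings of alternating a's and b's.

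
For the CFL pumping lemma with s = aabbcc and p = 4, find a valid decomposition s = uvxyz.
u='a', v='a', x='bb', y='c', z='c'

For s = aabbcc with pumping length p = 4:

One valid decomposition:
- u = 'a'
- v = 'a'
- x = 'bb'
- y = 'c'
- z = 'c'

Verification:
- uvxyz = 'a' + 'a' + 'bb' + 'c' + 'c' = aabbcc ✓
- |vxy| = |'abbc'| = 4 ≤ 4 ✓
- |vy| = |'ac'| = 2 > 0 ✓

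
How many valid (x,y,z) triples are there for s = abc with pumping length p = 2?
3

For s = 'abc' with pumping length p = 2:

Constraints: |xy| ≤ 2, |y| > 0

Valid decompositions (|xy| ≤ p, |y| ≥ 1):
  • x='', y='a', z='bc'
  • x='a', y='b', z='c'
  • x='', y='ab', z='c'

Total count: 3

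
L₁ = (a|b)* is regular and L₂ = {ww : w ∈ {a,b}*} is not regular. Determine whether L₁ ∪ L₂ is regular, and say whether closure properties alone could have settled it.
Yes — L₁ ∪ L₂ is regular.

{ww} ⊆ (a|b)*, so L₁ ∪ L₂ = (a|b)*, which is regular.

Note that the bare facts "L₁ regular, L₂ non-regular" do not settle the question by themselves: the closure of regular languages under ∪, ∩, complement and difference applies only when BOTH operands are regular. With a non-regular operand the result can come out regular or non-regular depending on the specific languages, so one has to work out L₁ ∪ L₂ for this particular pair, as above.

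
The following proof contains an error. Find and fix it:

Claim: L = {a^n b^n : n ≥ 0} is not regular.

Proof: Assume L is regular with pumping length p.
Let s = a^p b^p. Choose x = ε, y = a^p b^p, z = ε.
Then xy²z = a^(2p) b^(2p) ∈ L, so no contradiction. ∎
Error: The decomposition violates |xy| ≤ p. With y = a^p b^p, |xy| = |y| = 2p > p. (The proof also miscomputes xy²z, which would be a^p b^p a^p b^p rather than a^(2p) b^(2p), and it wrongly treats one harmless decomposition as settling the matter — the prover does not get to choose the decomposition.)

Correction: The pumping lemma requires |xy| ≤ p, and the argument must handle every decomposition satisfying |xy| ≤ p, |y| ≥ 1. Since s starts with p a's, any such y consists only of a's, say y = a^k with k ≥ 1. Then xy²z = a^(p+k) b^p has unequal numbers of a's and b's, so xy²z ∉ L — the required contradiction.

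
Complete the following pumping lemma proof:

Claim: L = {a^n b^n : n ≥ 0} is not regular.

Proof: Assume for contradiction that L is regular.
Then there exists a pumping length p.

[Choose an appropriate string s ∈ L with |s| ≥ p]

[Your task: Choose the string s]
s = a^p b^p

This string is in L (has equal a's and b's) and has length 2p ≥ p.
Any decomposition xyz with |xy| ≤ p means y consists only of a's,
so pumping will unbalance the counts.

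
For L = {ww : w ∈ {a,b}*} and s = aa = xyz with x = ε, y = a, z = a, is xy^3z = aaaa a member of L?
Yes

xy³z = ε · aaa · a = aaaa.
aaaa splits into halves aa · aa, which are equal, so it is in L (w = aa).
(A single pumped string landing in L is not a contradiction by itself; a non-regularity proof needs some i for which xy^i z ∉ L, for every admissible decomposition.)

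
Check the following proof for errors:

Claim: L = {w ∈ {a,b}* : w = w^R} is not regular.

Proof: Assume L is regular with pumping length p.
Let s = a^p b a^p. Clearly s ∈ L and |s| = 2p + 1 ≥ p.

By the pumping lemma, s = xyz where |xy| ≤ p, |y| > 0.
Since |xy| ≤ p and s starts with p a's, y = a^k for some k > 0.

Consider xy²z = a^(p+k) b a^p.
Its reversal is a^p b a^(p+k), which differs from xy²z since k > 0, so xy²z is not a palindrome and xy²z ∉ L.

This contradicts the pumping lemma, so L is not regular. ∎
The proof is correct.

This proof is valid because:
1. s = a^p b a^p is in L and is chosen in terms of p, so |s| ≥ p holds for every p
2. The decomposition analysis is correct: |xy| ≤ p forces y to lie inside the leading a's
3. The contradiction is valid: a^(p+k) b a^p has more a's before the b than after it, so it is not a palindrome
4. The conclusion follows logically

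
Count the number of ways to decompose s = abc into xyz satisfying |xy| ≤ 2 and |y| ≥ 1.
3

For s = 'abc' with pumping length p = 2:

Constraints: |xy| ≤ 2, |y| > 0

Valid decompositions (|xy| ≤ p, |y| ≥ 1):
  • x='', y='a', z='bc'
  • x='a', y='b', z='c'
  • x='', y='ab', z='c'

Total count: 3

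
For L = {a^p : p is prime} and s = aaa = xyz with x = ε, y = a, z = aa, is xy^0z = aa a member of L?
Yes

xy⁰z = ε · ε · aa = aa.
aa has length 2, which is prime, so it is in L.
(A single pumped string landing in L is not a contradiction by itself; a non-regularity proof needs some i for which xy^i z ∉ L, for every admissible decomposition.)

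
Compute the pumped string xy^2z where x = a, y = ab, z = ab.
aababab

Given x = 'a', y = 'ab', z = 'ab' and i = 2:

xy^2z = x + y·y·...·y (2 times) + z
       = 'a' + 'ab'^2 + 'ab'
       = 'a' + 'abab' + 'ab'
       = 'aababab'

The pumped string is 'aababab' with length 7.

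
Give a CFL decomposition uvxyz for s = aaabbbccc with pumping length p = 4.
u='aa', v='a', x='bb', y='b', z='ccc'

For s = aaabbbccc with pumping length p = 4:

One valid decomposition:
- u = 'aa'
- v = 'a'
- x = 'bb'
- y = 'b'
- z = 'ccc'

Verification:
- uvxyz = 'aa' + 'a' + 'bb' + 'b' + 'ccc' = aaabbbccc ✓
- |vxy| = |'abbb'| = 4 ≤ 4 ✓
- |vy| = |'ab'| = 2 > 0 ✓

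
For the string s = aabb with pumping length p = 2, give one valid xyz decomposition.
x = 'a', y = 'a', z = 'bb'

For s = aabb and p = 2, one valid decomposition is:
- x = 'a' (length 1)
- y = 'a' (length 1)
- z = 'bb' (length 2)

Verification:
- xyz = 'a' + 'a' + 'bb' = aabb ✓
- |xy| = 2 ≤ 2 ✓
- |y| = 1 > 0 ✓

All pumping lemma constraints are satisfied.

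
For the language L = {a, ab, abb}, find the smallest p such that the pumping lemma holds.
p = 4

For a finite language L, the pumping lemma holds vacuously if p > max|s| for s ∈ L.

The longest string in L = {a, ab, abb} has length 3.
If p = 4, then no string s ∈ L has |s| ≥ p, so the condition is vacuously true.

The minimum pumping length is p = 4.

Why no smaller p works: for any p ≤ 3, the longest string s ∈ L has |s| = 3 ≥ p, so it would
have to be pumpable; but pumping up (i = 2, 3, ...) produces ever longer strings, which cannot all lie in the
finite language L. So the pumping property fails for every p ≤ 3.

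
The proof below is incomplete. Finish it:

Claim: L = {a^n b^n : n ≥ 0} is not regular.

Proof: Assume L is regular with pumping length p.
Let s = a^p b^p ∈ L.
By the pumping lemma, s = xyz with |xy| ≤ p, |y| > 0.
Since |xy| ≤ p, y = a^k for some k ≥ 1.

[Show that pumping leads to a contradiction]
Consider xy²z = a^(p+k) b^p.

Since k ≥ 1, we have p + k > p.
So xy²z has more a's than b's: (p+k) a's vs p b's.
This means xy²z ∉ L because a^n b^n requires equal counts.

This contradicts the pumping lemma which states xy²z ∈ L.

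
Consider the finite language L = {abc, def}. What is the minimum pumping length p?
p = 4

For a finite language L, the pumping lemma holds vacuously if p > max|s| for s ∈ L.

The longest string in L = {abc, def} has length 3.
If p = 4, then no string s ∈ L has |s| ≥ p, so the condition is vacuously true.

The minimum pumping length is p = 4.

Why no smaller p works: for any p ≤ 3, the longest string s ∈ L has |s| = 3 ≥ p, so it would
have to be pumpable; but pumping up (i = 2, 3, ...) produces ever longer strings, which cannot all lie in the
finite language L. So the pumping property fails for every p ≤ 3.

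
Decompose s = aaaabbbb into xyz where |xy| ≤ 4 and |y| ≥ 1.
x = '', y = 'a', z = 'aaabbbb'

For s = aaaabbbb and p = 4, one valid decomposition is:
- x = '' (length 0)
- y = 'a' (length 1)
- z = 'aaabbbb' (length 7)

Verification:
- xyz = '' + 'a' + 'aaabbbb' = aaaabbbb ✓
- |xy| = 1 ≤ 4 ✓
- |y| = 1 > 0 ✓

All pumping lemma constraints are satisfied.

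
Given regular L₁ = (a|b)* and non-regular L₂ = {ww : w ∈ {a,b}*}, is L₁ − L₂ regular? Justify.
No — L₁ − L₂ is not regular.

L₁ − L₂ is the complement of {ww} within {a,b}*. If it were regular, its complement {ww} would be regular as well (regular languages are closed under complement) — contradiction. So L₁ − L₂ is not regular.

Note that the bare facts "L₁ regular, L₂ non-regular" do not settle the question by themselves: the closure of regular languages under ∪, ∩, complement and difference applies only when BOTH operands are regular. With a non-regular operand the result can come out regular or non-regular depending on the specific languages, so one has to work out L₁ − L₂ for this particular pair, as above.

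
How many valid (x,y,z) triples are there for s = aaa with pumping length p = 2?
3

For s = 'aaa' with pumping length p = 2:

Constraints: |xy| ≤ 2, |y| > 0

Valid decompositions (|xy| ≤ p, |y| ≥ 1):
  • x='', y='a', z='aa'
  • x='a', y='a', z='a'
  • x='', y='aa', z='a'

Total count: 3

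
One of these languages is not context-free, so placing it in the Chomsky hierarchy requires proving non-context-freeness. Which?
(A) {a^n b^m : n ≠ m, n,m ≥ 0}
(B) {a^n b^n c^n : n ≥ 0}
(B) {a^n b^n c^n : n ≥ 0}

(B) {a^n b^n c^n : n ≥ 0} requires the CFL pumping lemma.

- {a^n b^m : n ≠ m, n,m ≥ 0} is context-free (but not regular)
  • Can be shown non-regular with the regular pumping lemma
  • After pumping a's, we can make n = m

- {a^n b^n c^n : n ≥ 0} is NOT context-free
  • Requires the CFL pumping lemma to prove
  • Cannot maintain three equal counts simultaneously

The CFL pumping lemma is "stronger" in that it can prove non-membership
in the larger class of context-free languages.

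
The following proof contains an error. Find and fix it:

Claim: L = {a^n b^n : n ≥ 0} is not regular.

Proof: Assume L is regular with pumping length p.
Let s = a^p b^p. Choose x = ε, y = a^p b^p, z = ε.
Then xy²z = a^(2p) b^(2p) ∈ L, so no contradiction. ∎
Error: The decomposition violates |xy| ≤ p. With y = a^p b^p, |xy| = |y| = 2p > p. (The proof also miscomputes xy²z, which would be a^p b^p a^p b^p rather than a^(2p) b^(2p), and it wrongly treats one harmless decomposition as settling the matter — the prover does not get to choose the decomposition.)

Correction: The pumping lemma requires |xy| ≤ p, and the argument must handle every decomposition satisfying |xy| ≤ p, |y| ≥ 1. Since s starts with p a's, any such y consists only of a's, say y = a^k with k ≥ 1. Then xy²z = a^(p+k) b^p has unequal numbers of a's and b's, so xy²z ∉ L — the required contradiction.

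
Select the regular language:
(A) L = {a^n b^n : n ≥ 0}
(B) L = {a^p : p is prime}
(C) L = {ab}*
(C) {ab}*

(C) L = {ab}* is regular.

This can be recognized by a finite automaton (DFA/NFA).
Regular expressions like {ab}* define regular languages.

The other choices are not regular:
- {a^p : p is prime}: After pumping, the length becomes composite
- {a^n b^n : n ≥ 0}: After pumping, the number of a's and b's become unequal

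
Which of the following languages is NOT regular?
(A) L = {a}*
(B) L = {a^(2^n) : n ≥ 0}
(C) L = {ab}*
(B) {a^(2^n) : n ≥ 0}

(B) L = {a^(2^n) : n ≥ 0} is NOT regular.

The pumping lemma can be used to prove this:
After pumping, length is no longer a power of 2

The other languages are regular because they can be recognized by finite automata.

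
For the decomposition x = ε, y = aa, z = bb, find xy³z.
aaaaaabb

Given x = '', y = 'aa', z = 'bb' and i = 3:

xy^3z = x + y·y·...·y (3 times) + z
       = '' + 'aa'^3 + 'bb'
       = '' + 'aaaaaa' + 'bb'
       = 'aaaaaabb'

The pumped string is 'aaaaaabb' with length 8.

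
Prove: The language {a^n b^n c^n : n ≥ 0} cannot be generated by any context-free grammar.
Assume for contradiction that L is context-free, and let p ≥ 1 be the pumping length given by the pumping lemma for CFLs.
Choose s = a^p b^p c^p. Then s ∈ L and |s| = 3p ≥ p.
By the CFL pumping lemma, s = uvxyz for some u, v, x, y, z with |vxy| ≤ p, |vy| ≥ 1, and uv^i xy^i z ∈ L for every i ≥ 0.

Because |vxy| ≤ p, the window vxy cannot contain both an a and a c: any substring of s containing both must include the entire block b^p plus at least one a and one c, so it has length ≥ p + 2 > p.
Hence at least one of the letters a, c does not occur in vy at all.

Take i = 0: the string uxz is obtained from s by deleting |vy| ≥ 1 symbols, so |uxz| = 3p − |vy| < 3p.
But the letter (a or c) that does not occur in vy still occurs exactly p times in uxz. Every string of L with exactly p copies of some letter is a^p b^p c^p, of length 3p. Since |uxz| < 3p, uxz ∉ L.

This contradicts the CFL pumping lemma, which requires uv^i xy^i z ∈ L for all i ≥ 0.
Hence L = {a^n b^n c^n : n ≥ 0} is not context-free. ∎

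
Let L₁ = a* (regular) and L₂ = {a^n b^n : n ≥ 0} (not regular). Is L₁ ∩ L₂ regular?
Yes — L₁ ∩ L₂ is regular.

A string of a* contains no b's, and the only string of {a^n b^n} with no b's is ε (n = 0). So L₁ ∩ L₂ = {ε}, a finite language, which is regular.

Note that the bare facts "L₁ regular, L₂ non-regular" do not settle the question by themselves: the closure of regular languages under ∪, ∩, complement and difference applies only when BOTH operands are regular. With a non-regular operand the result can come out regular or non-regular depending on the specific languages, so one has to work out L₁ ∩ L₂ for this particular pair, as above.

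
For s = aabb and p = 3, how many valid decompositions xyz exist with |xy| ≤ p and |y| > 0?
6

For s = 'aabb' with pumping length p = 3:

Constraints: |xy| ≤ 3, |y| > 0

Valid decompositions (|xy| ≤ p, |y| ≥ 1):
  • x='', y='a', z='abb'
  • x='a', y='a', z='bb'
  • x='', y='aa', z='bb'
  • x='aa', y='b', z='b'
  • x='a', y='ab', z='b'
  • x='', y='aab', z='b'

Total count: 6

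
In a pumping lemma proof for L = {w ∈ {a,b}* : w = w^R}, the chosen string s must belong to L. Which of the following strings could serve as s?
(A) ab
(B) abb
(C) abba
(C) abba

The pumping lemma is applied to a string s that lies in L, so first check membership of each option:
- (A) ab reversed is ba ≠ ab, so it is not a palindrome and is not in L ✗
- (B) abb reversed is bba ≠ abb, so it is not a palindrome and is not in L ✗
- (C) abba reversed is abba, the same string, so it is a palindrome and is in L ✓

Only (C) abba is in L, so it is the only candidate that could play the role of s.
(In a complete proof one picks s in terms of the pumping length p so that |s| ≥ p is guaranteed; a fixed string like abba illustrates the shape of such an s.)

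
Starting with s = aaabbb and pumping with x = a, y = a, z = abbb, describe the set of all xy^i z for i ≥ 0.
{xy^i z : i ≥ 0} = {a^(2+i) b^3 : i ≥ 0} = {aabbb, aaabbb, aaaabbb, ...}

With x = a, y = a, z = abbb: Starting with aaabbb and pumping the second 'a', we get strings with 2+i a's followed by 3 b's for i = 0, 1, 2, ...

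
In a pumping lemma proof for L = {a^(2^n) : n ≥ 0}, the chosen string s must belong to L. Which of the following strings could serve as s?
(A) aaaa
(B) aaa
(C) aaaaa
(A) aaaa

The pumping lemma is applied to a string s that lies in L, so first check membership of each option:
- (A) aaaa has length 4 = 2^2, so it is in L ✓
- (B) aaa has length 3, strictly between 2^1 = 2 and 2^2 = 4, so it is not in L ✗
- (C) aaaaa has length 5, strictly between 2^2 = 4 and 2^3 = 8, so it is not in L ✗

Only (A) aaaa is in L, so it is the only candidate that could play the role of s.
(In a complete proof one picks s in terms of the pumping length p so that |s| ≥ p is guaranteed; a fixed string like aaaa illustrates the shape of such an s.)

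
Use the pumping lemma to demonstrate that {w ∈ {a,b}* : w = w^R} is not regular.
Assume for contradiction that L is regular, and let p ≥ 1 be the pumping length given by the pumping lemma.
Choose s = a^p b a^p. Then s ∈ L (it reads the same in both directions) and |s| = 2p + 1 ≥ p.
By the pumping lemma, s = xyz for some x, y, z with |xy| ≤ p, |y| ≥ 1, and xy^i z ∈ L for every i ≥ 0.
Since |xy| ≤ p and the first p symbols of s are all a's, y = a^k for some k with 1 ≤ k ≤ p.

Take i = 2: xy²z = a^(p + k) b a^p.
Its reversal is a^p b a^(p + k). These differ because the block of a's before the unique b has length p + k in one and p in the other, and p + k ≠ p since k ≥ 1. So xy²z is not a palindrome, i.e. xy²z ∉ L.

This contradicts the pumping lemma, which requires xy^i z ∈ L for all i ≥ 0.
Hence L = {w ∈ {a,b}* : w = w^R} is not regular. ∎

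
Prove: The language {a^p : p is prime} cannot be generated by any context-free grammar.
Assume for contradiction that L is context-free, and let p ≥ 1 be the pumping length given by the pumping lemma for CFLs.
Choose a prime q with q ≥ p and let s = a^q. Then s ∈ L and |s| = q ≥ p.
By the CFL pumping lemma, s = uvxyz for some u, v, x, y, z with |vxy| ≤ p, |vy| ≥ 1, and uv^i xy^i z ∈ L for every i ≥ 0.
All symbols are a's, so only lengths matter: let k = |vy|, with 1 ≤ k ≤ p. Then |uv^i xy^i z| = q + (i − 1)k.

Take i = q + 1: the length is q + qk = q(k + 1).
Both factors satisfy q ≥ 2 and k + 1 ≥ 2, so q(k + 1) is composite and uv^(q+1) xy^(q+1) z ∉ L.

This contradicts the CFL pumping lemma, which requires uv^i xy^i z ∈ L for all i ≥ 0.
Hence L = {a^p : p is prime} is not context-free. ∎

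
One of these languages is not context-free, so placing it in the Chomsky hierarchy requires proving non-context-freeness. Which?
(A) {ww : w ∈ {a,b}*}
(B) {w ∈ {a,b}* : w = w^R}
(A) {ww : w ∈ {a,b}*}

(A) {ww : w ∈ {a,b}*} requires the CFL pumping lemma.

- {w ∈ {a,b}* : w = w^R} is context-free (but not regular)
  • Can be shown non-regular with the regular pumping lemma
  • After pumping, the string is no longer symmetric

- {ww : w ∈ {a,b}*} is NOT context-free
  • Requires the CFL pumping lemma to prove
  • Cannot verify equality of two arbitrary substrings

The CFL pumping lemma is "stronger" in that it can prove non-membership
in the larger class of context-free languages.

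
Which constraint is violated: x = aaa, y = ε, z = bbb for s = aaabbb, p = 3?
Violated: |y| > 0

The decomposition x = aaa, y = ε, z = bbb for s = aaabbb with p = 3
violates the constraint: |y| > 0

|y| = 0, but the pumping lemma requires |y| > 0 (y must be non-empty).

Pumping lemma constraints:
1. xyz = s (decomposition is valid)
2. |xy| ≤ p
3. |y| > 0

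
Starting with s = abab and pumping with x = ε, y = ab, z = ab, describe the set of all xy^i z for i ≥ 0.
{xy^i z : i ≥ 0} = {(ab)^(i+1) : i ≥ 0} = {ab, abab, ababab, ...}

With x = ε, y = ab, z = ab: Pumping 'ab' gives strings of alternating a's and b's.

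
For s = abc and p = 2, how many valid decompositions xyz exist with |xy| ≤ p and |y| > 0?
3

For s = 'abc' with pumping length p = 2:

Constraints: |xy| ≤ 2, |y| > 0

Valid decompositions (|xy| ≤ p, |y| ≥ 1):
  • x='', y='a', z='bc'
  • x='a', y='b', z='c'
  • x='', y='ab', z='c'

Total count: 3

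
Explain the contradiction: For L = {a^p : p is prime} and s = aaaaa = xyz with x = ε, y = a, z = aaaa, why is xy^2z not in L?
xy²z = aaaaaa ∉ L

Pumping with i = 2 replaces y = a by y² = aa:
- Original: s = xyz = aaaaa; aaaaa has length 5, which is prime, so it is in L
- Pumped: xy²z = ε · aa · aaaa = aaaaaa
- aaaaaa has length 6 = 2 × 3, which is not prime, so it is not in L

The pumping lemma would require xy²z ∈ L, so this decomposition yields a contradiction.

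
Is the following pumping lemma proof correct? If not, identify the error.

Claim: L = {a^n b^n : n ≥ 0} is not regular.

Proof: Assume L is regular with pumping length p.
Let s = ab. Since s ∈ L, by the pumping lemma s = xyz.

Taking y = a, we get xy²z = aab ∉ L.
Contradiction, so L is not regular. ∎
The proof is INCORRECT.

Error: The string s = ab may be shorter than p.
The pumping lemma only applies to strings with |s| ≥ p, and p is not under our control.
We must choose s in terms of p, e.g. s = a^p b^p, to ensure |s| ≥ p.
(The proof also fixes one particular y; a valid argument must handle every decomposition with |xy| ≤ p and |y| ≥ 1 — for s = a^p b^p this forces y = a^k, and then xy²z = a^(p+k) b^p ∉ L.)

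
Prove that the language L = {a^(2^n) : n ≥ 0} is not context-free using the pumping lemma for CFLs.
Assume for contradiction that L is context-free, and let p ≥ 1 be the pumping length given by the pumping lemma for CFLs.
Choose s = a^(2^p). Then s ∈ L and |s| = 2^p ≥ p.
By the CFL pumping lemma, s = uvxyz for some u, v, x, y, z with |vxy| ≤ p, |vy| ≥ 1, and uv^i xy^i z ∈ L for every i ≥ 0.
All symbols are a's, so only lengths matter: let k = |vy|, with 1 ≤ k ≤ |vxy| ≤ p < 2^p.

Take i = 2: |uv²xy²z| = 2^p + k, and 2^p < 2^p + k < 2^p + 2^p = 2^(p+1).
So the length lies strictly between consecutive powers of two and is not a power of 2; uv²xy²z ∉ L.

This contradicts the CFL pumping lemma, which requires uv^i xy^i z ∈ L for all i ≥ 0.
Hence L = {a^(2^n) : n ≥ 0} is not context-free. ∎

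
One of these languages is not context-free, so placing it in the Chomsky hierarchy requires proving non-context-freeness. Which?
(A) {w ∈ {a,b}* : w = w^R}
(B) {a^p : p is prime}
(B) {a^p : p is prime}

(B) {a^p : p is prime} requires the CFL pumping lemma.

- {w ∈ {a,b}* : w = w^R} is context-free (but not regular)
  • Can be shown non-regular with the regular pumping lemma
  • After pumping, the string is no longer symmetric

- {a^p : p is prime} is NOT context-free
  • Requires the CFL pumping lemma to prove
  • The CFL pumping lemma also fails because prime gaps are unbounded

The CFL pumping lemma is "stronger" in that it can prove non-membership
in the larger class of context-free languages.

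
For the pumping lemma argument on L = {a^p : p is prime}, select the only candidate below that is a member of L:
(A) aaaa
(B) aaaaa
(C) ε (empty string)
(B) aaaaa

The pumping lemma is applied to a string s that lies in L, so first check membership of each option:
- (A) aaaa has length 4 = 2 × 2, which is not prime, so it is not in L ✗
- (B) aaaaa has length 5, which is prime, so it is in L ✓
- (C) ε has length 0, which is not prime, so it is not in L ✗

Only (B) aaaaa is in L, so it is the only candidate that could play the role of s.
(In a complete proof one picks s in terms of the pumping length p so that |s| ≥ p is guaranteed; a fixed string like aaaaa illustrates the shape of such an s.)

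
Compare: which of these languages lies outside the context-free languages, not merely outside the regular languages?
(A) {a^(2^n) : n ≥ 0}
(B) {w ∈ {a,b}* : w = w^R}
(A) {a^(2^n) : n ≥ 0}

(A) {a^(2^n) : n ≥ 0} requires the CFL pumping lemma.

- {w ∈ {a,b}* : w = w^R} is context-free (but not regular)
  • Can be shown non-regular with the regular pumping lemma
  • After pumping, the string is no longer symmetric

- {a^(2^n) : n ≥ 0} is NOT context-free
  • Requires the CFL pumping lemma to prove
  • Gaps between powers of 2 grow exponentially

The CFL pumping lemma is "stronger" in that it can prove non-membership
in the larger class of context-free languages.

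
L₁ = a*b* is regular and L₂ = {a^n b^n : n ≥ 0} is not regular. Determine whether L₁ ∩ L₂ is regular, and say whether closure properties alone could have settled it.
No — L₁ ∩ L₂ is not regular.

Every string a^n b^n already lies in a*b*, so L₁ ∩ L₂ = {a^n b^n : n ≥ 0} = L₂ itself, which is the standard non-regular language (pump s = a^p b^p).

Note that the bare facts "L₁ regular, L₂ non-regular" do not settle the question by themselves: the closure of regular languages under ∪, ∩, complement and difference applies only when BOTH operands are regular. With a non-regular operand the result can come out regular or non-regular depending on the specific languages, so one has to work out L₁ ∩ L₂ for this particular pair, as above.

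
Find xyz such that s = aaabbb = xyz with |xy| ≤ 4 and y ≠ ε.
x = '', y = 'a', z = 'aabbb'

For s = aaabbb and p = 4, one valid decomposition is:
- x = '' (length 0)
- y = 'a' (length 1)
- z = 'aabbb' (length 5)

Verification:
- xyz = '' + 'a' + 'aabbb' = aaabbb ✓
- |xy| = 1 ≤ 4 ✓
- |y| = 1 > 0 ✓

All pumping lemma constraints are satisfied.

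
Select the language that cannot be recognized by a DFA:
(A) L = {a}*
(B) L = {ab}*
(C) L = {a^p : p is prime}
(C) {a^p : p is prime}

(C) L = {a^p : p is prime} is NOT regular.

The pumping lemma can be used to prove this:
After pumping, the length becomes composite

The other languages are regular because they can be recognized by finite automata.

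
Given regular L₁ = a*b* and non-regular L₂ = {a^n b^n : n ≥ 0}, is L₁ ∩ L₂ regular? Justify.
No — L₁ ∩ L₂ is not regular.

Every string a^n b^n already lies in a*b*, so L₁ ∩ L₂ = {a^n b^n : n ≥ 0} = L₂ itself, which is the standard non-regular language (pump s = a^p b^p).

Note that the bare facts "L₁ regular, L₂ non-regular" do not settle the question by themselves: the closure of regular languages under ∪, ∩, complement and difference applies only when BOTH operands are regular. With a non-regular operand the result can come out regular or non-regular depending on the specific languages, so one has to work out L₁ ∩ L₂ for this particular pair, as above.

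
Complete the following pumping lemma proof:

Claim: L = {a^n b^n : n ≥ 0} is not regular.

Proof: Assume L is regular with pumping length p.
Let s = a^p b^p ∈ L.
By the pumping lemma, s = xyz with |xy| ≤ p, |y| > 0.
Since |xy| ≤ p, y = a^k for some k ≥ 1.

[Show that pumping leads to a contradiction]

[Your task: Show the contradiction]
Consider xy²z = a^(p+k) b^p.

Since k ≥ 1, we have p + k > p.
So xy²z has more a's than b's: (p+k) a's vs p b's.
This means xy²z ∉ L because a^n b^n requires equal counts.

This contradicts the pumping lemma which states xy²z ∈ L.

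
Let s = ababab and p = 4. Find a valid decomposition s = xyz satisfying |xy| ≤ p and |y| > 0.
x = 'a', y = 'b', z = 'abab'

For s = ababab and p = 4, one valid decomposition is:
- x = 'a' (length 1)
- y = 'b' (length 1)
- z = 'abab' (length 4)

Verification:
- xyz = 'a' + 'b' + 'abab' = ababab ✓
- |xy| = 2 ≤ 4 ✓
- |y| = 1 > 0 ✓

All pumping lemma constraints are satisfied.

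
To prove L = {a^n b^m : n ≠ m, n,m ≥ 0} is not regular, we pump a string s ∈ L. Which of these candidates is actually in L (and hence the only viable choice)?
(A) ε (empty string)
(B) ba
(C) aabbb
(C) aabbb

The pumping lemma is applied to a string s that lies in L, so first check membership of each option:
- (A) ε = a^0 b^0 has n = m = 0, so it is not in L ✗
- (B) ba has an a after a b, so it is not of the form a^n b^m and is not in L ✗
- (C) aabbb = a^2 b^3 with 2 ≠ 3, so it is in L ✓

Only (C) aabbb is in L, so it is the only candidate that could play the role of s.
(In a complete proof one picks s in terms of the pumping length p so that |s| ≥ p is guaranteed; a fixed string like aabbb illustrates the shape of such an s.)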